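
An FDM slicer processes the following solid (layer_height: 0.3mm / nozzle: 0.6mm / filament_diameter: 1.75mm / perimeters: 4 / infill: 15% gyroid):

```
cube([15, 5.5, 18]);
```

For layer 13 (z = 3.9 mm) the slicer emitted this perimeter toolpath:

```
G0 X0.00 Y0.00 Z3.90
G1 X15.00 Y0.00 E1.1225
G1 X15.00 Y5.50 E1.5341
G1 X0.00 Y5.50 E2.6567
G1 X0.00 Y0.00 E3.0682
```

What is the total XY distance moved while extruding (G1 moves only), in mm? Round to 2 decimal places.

Sum the Euclidean lengths of each G1 segment: total = 41.00 mm.

41.00 mm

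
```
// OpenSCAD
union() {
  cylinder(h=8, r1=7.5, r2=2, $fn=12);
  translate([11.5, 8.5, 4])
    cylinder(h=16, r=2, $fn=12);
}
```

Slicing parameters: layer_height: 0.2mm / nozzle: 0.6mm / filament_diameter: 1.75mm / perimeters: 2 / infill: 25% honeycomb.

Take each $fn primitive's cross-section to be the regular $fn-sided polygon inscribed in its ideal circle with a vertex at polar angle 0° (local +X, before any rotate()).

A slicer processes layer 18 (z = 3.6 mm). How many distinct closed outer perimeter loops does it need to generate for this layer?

At z = 3.6 mm: the cone: at t=0.450 of its height the radius interpolates to r₁+(r₂−r₁)t = 5.025, giving a regular 12-gon of that circumradius; the cylinder at (11.5, 8.5) is not intersected at this z (z outside [4, 20]); Combining (union): only the cone is present, so the union is just that shape — 1 connected region. The result has 1 disconnected region.

1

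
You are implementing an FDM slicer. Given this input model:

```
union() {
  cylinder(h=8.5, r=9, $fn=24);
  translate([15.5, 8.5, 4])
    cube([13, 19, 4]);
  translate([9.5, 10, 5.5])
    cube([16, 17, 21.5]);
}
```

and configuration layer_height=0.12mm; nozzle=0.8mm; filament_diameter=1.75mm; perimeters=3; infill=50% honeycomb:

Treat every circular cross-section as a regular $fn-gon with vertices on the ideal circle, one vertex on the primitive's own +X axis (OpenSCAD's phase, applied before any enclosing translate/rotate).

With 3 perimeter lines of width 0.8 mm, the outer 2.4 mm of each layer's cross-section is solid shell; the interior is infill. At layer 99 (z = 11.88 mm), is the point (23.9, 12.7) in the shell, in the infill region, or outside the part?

At z = 11.88 mm: the cylinder is absent (z outside [0, 8.5]); the cube at (15.5, 8.5) is not intersected at this z (z outside [4, 8]); the cube at (9.5, 10) is present — its section is the full 16×17 rectangle; Merging all regions: only the 16×17 cube at (9.5, 10) is present, so the union is just that shape — 1 connected region. Overall, the cross-section is a single solid region. The nearest boundary edge runs (25.50, 10.00)→(25.50, 27.00); distance from the point to it = 1.60 mm. The point is inside the cross-section, 1.60 mm from the nearest boundary — within the 2.4 mm shell band (3 × 0.8).

shell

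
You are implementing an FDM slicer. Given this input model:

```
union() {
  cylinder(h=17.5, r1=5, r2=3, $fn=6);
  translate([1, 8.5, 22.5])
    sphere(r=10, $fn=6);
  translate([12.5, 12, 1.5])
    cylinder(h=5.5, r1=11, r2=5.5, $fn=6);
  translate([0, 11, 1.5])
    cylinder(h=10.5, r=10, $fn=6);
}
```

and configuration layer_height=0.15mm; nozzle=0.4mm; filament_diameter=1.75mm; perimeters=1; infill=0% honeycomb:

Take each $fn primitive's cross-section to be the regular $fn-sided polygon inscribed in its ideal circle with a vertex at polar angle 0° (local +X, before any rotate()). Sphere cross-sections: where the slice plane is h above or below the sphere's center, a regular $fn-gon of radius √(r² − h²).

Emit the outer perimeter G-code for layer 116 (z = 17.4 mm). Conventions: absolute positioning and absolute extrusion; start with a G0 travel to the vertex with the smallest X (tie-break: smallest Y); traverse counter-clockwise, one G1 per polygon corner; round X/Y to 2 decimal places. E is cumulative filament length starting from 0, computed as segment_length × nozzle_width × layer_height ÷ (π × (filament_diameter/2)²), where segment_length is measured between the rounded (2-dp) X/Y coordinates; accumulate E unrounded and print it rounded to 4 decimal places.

At z = 17.4 mm: the cone: at t=0.994 of its height the radius interpolates to r₁+(r₂−r₁)t = 3.011, giving a regular 6-gon of that circumradius; the r=10 sphere at (1, 8.5) slices to a regular 6-gon of circumradius 8.602 (√(r²−h²) with h=5.1 from center); the cone at (12.5, 12) does not reach this height (z outside [1.5, 7]); the cylinder at (0, 11) is not intersected at this z (z outside [1.5, 12]); Taking the union: the regions partially overlap (shared area 6.09 mm²), so overlapping operands fuse into one piece — 1 connected region. The outline is a single polygon with 12 vertices. Extrusion per mm of travel: 0.4 × 0.15 / (π × 0.875²) = 0.024945. Accumulating E over each segment gives final E = 1.4537.

G0 X-7.60 Y8.50 Z17.40
G1 X-3.30 Y1.05 E0.2146
G1 X-2.40 Y1.05 E0.2370
G1 X-3.01 Y0.00 E0.2673
G1 X-1.51 Y-2.61 E0.3424
G1 X1.51 Y-2.61 E0.4177
G1 X3.01 Y0.00 E0.4928
G1 X2.40 Y1.05 E0.5231
G1 X5.30 Y1.05 E0.5955
G1 X9.60 Y8.50 E0.8100
G1 X5.30 Y15.95 E1.0246
G1 X-3.30 Y15.95 E1.2391
G1 X-7.60 Y8.50 E1.4537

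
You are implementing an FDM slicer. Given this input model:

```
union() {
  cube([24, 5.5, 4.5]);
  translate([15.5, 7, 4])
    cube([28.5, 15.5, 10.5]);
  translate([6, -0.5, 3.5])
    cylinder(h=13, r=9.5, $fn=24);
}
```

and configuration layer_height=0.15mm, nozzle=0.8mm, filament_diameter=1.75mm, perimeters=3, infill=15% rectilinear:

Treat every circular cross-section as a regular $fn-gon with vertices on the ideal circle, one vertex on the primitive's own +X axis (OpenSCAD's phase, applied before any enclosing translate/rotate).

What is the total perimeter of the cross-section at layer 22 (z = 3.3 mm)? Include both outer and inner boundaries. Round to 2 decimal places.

At z = 3.3 mm: the cube (footprint 24×5.5) is included at this height (perimeter 59.00 mm); the cube at (15.5, 7) is absent (z outside [4, 14.5]); the cylinder at (6, -0.5) is not intersected at this z (z outside [3.5, 16.5]); Combining (union): only the 24×5.5 cube is present, so the union is just that shape — boundary = 59.00 mm. Overall, the cross-section is a single solid region. Total boundary length (outer) = 59.00 mm.

59.00 mm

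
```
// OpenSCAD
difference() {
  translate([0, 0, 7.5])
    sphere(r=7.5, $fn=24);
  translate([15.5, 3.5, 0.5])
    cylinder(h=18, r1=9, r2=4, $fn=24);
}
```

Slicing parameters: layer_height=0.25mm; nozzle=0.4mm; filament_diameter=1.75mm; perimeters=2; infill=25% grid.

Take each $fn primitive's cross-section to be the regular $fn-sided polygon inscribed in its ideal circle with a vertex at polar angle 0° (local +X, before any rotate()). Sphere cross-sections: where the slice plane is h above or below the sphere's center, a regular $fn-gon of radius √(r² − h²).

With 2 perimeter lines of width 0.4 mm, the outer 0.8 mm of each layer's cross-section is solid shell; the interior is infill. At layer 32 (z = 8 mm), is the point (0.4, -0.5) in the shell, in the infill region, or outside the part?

infill

At z = 8 mm: the sphere: section is a regular 24-gon, circumradius = √(r²−h²) = √(7.5²−0.5²) = 7.483; the cone at (15.5, 3.5) (r1=9→r2=4) has section circumradius 6.917 here — a regular 24-gon; Taking the first minus the rest: starting from the r=7.5 sphere, the cone at (15.5, 3.5) misses the remaining region (no effect) — 1 connected region. Overall, the cross-section is a single solid region. The nearest boundary edge runs (5.29, -5.29)→(3.74, -6.48); distance from the point to it = 6.78 mm. The point is inside the cross-section and 6.78 mm from the nearest boundary — more than the 0.8 mm shell width (2 × 0.4), so it's in the infill interior.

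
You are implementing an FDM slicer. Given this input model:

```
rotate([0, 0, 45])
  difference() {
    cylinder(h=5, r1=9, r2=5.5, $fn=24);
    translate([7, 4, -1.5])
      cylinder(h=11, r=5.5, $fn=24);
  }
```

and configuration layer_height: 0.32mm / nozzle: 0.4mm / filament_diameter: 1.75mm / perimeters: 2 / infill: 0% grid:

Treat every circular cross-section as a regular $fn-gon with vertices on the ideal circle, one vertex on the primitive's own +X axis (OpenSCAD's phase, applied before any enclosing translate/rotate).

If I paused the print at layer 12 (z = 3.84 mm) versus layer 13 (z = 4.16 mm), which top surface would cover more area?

Layer 12 (z = 3.84): the cone contributes a regular 24-gon of circumradius 6.312 (interpolated between r1=9 and r2=5.5 at t=0.768) (area = (24/2)·6.312²·sin(360°/24) = 123.74 mm²); the r=5.5 cylinder at (7, 4) gives a regular 24-gon of circumradius 5.5 (constant along its height) (area = (24/2)·5.500²·sin(360°/24) = 93.95 mm²); Taking the first minus the rest: starting from the cone (123.74 mm²), the r=5.5 cylinder at (7, 4) partially overlaps it — only the 21.64 mm² overlap (of its 93.95 mm²) is removed, clipping the outline — area = 102.10 mm²; (whole slice rotated 45° about Z — lengths, areas and connectivity unchanged). So its area = 102.10 mm². Layer 13 (z = 4.16): the cone (r1=9→r2=5.5) has section circumradius 6.088 here — a regular 24-gon (area = (24/2)·6.088²·sin(360°/24) = 115.11 mm²); the cylinder at (7, 4): section is a regular 24-gon, circumradius r=5.5 (area = (24/2)·5.500²·sin(360°/24) = 93.95 mm²); After the difference (first − rest): starting from the cone (115.11 mm²), the r=5.5 cylinder at (7, 4) partially overlaps it — only the 19.60 mm² overlap (of its 93.95 mm²) is removed, clipping the outline — area = 95.51 mm²; (rotated 45° about Z; rotation is an isometry so areas/perimeters/island counts are preserved). So its area = 95.51 mm². Layer 12 is larger (102.10 vs 95.51 mm²).

layer 12 (z = 3.84 mm)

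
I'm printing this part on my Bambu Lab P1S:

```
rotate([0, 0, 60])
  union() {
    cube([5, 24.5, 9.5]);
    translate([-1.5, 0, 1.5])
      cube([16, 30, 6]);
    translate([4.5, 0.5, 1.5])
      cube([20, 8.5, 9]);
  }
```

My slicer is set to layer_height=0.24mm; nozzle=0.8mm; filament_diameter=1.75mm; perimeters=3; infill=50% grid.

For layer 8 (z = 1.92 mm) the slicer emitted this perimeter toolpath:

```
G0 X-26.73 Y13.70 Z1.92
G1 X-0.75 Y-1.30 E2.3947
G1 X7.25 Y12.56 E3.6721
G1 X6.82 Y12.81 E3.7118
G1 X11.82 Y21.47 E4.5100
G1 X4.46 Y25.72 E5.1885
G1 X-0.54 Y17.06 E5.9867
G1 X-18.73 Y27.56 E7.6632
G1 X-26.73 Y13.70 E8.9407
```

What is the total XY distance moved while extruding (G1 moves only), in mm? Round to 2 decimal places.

112.00 mm

Sum the Euclidean lengths of each G1 segment: total = 112.00 mm.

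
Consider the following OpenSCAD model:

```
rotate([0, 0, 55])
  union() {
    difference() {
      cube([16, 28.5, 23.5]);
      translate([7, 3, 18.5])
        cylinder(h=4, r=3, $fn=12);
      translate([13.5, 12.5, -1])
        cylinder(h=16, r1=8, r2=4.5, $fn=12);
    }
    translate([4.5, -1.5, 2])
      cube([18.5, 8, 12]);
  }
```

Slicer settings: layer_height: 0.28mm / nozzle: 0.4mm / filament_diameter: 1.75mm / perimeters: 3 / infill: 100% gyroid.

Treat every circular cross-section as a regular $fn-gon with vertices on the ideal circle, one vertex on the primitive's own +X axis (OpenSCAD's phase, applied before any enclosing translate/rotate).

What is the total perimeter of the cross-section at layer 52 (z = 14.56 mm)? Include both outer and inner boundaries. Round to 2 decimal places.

At z = 14.56 mm: the cube is present — its section is the full 16×28.5 rectangle (perimeter 89.00 mm); the cylinder at (7, 3) does not reach this height (z outside [18.5, 22.5]); the cone at (13.5, 12.5) contributes a regular 12-gon of circumradius 4.596 (interpolated between r1=8 and r2=4.5 at t=0.973) (perimeter = 2·12·4.596·sin(180°/12) = 28.55 mm); Taking the first minus the rest: starting from the 16×28.5 cube, the cone at (13.5, 12.5) partially overlaps it — only the 52.97 mm² overlap (of its 63.38 mm²) is removed, clipping the outline — boundary = 101.05 mm; the cube at (4.5, -1.5) does not reach this height (z outside [2, 14]); Combining (union): only the result so far is present, so the union is just that shape — boundary = 101.05 mm; (rotated 55° about Z; rotation is an isometry so areas/perimeters/island counts are preserved). Overall, the cross-section is a single solid region. Total boundary length (outer) = 101.05 mm.

101.05 mm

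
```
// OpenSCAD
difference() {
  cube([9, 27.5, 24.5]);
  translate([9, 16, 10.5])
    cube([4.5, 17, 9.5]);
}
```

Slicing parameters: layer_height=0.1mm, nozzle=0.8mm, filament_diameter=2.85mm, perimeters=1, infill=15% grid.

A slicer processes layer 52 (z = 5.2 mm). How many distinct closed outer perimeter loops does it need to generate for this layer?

1

At z = 5.2 mm: the cube is present — its section is the full 9×27.5 rectangle; the cube at (9, 16) does not reach this height (z outside [10.5, 20]); After the difference (first − rest): none of the subtracted shapes is present at this height, so the 9×27.5 cube is unchanged — 1 connected region. The result has 1 disconnected region.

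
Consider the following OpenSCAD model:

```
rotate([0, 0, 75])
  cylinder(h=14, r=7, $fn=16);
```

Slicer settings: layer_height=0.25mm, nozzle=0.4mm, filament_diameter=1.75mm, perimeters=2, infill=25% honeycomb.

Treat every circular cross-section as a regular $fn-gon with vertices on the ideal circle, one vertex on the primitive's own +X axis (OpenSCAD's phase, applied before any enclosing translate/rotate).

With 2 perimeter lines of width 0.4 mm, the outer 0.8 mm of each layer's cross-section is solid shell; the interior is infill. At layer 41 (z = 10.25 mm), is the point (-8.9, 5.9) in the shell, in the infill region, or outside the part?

At z = 10.25 mm: the r=7 cylinder gives a regular 16-gon of circumradius 7 (constant along its height); (whole slice rotated 75° about Z — lengths, areas and connectivity unchanged). Overall, the cross-section is a single solid region. Undo the 75° rotation: the query point maps to (3.395, 10.124) in the un-rotated model frame. The nearest boundary edge runs (2.68, 6.47)→(0.00, 7.00); distance from the point to it = 3.73 mm. The point is not inside any of the regions above, so it lies outside the cross-section (3.73 mm from the nearest boundary).

outside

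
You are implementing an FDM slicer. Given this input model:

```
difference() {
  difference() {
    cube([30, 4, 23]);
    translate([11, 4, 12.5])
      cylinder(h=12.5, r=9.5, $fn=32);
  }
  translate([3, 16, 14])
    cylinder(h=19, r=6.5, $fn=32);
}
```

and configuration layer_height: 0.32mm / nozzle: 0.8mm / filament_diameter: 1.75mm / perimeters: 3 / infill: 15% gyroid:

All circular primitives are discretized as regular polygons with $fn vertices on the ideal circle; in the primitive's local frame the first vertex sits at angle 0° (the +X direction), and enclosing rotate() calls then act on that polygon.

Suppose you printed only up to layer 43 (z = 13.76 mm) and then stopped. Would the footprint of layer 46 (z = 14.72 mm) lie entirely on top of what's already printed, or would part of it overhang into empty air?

entirely on top

Compare the two slices. At z = 13.76: the cube (footprint 30×4) is included at this height (area 120.00 mm²); the r=9.5 cylinder at (11, 4) contributes a regular 32-gon of circumradius 9.5 (area = (32/2)·9.500²·sin(360°/32) = 281.71 mm²); Subtracting the remaining from the first: starting from the 30×4 cube (120.00 mm²), the r=9.5 cylinder at (11, 4) partially overlaps it — only the 73.45 mm² overlap (of its 281.71 mm²) is removed, clipping the outline — area = 46.55 mm²; the cylinder at (3, 16) is not intersected at this z (z outside [14, 33]); After the difference (first − rest): none of the subtracted shapes is present at this height, so that combined region is unchanged — area = 46.55 mm². At z = 14.72: the 30×4 cube contributes its full rectangle (area 120.00 mm²); the cylinder at (11, 4): section is a regular 32-gon, circumradius r=9.5 (area = (32/2)·9.500²·sin(360°/32) = 281.71 mm²); Subtracting the remaining from the first: starting from the 30×4 cube (120.00 mm²), the r=9.5 cylinder at (11, 4) partially overlaps it — only the 73.45 mm² overlap (of its 281.71 mm²) is removed, clipping the outline — area = 46.55 mm²; the r=6.5 cylinder at (3, 16) gives a regular 32-gon of circumradius 6.5 (constant along its height) (area = (32/2)·6.500²·sin(360°/32) = 131.88 mm²); After the difference (first − rest): starting from that combined region (46.55 mm²), the r=6.5 cylinder at (3, 16) misses the remaining region (no effect) — area = 46.55 mm². Checking containment: the cross-section at z = 14.72 is a subset of the cross-section at z = 13.76.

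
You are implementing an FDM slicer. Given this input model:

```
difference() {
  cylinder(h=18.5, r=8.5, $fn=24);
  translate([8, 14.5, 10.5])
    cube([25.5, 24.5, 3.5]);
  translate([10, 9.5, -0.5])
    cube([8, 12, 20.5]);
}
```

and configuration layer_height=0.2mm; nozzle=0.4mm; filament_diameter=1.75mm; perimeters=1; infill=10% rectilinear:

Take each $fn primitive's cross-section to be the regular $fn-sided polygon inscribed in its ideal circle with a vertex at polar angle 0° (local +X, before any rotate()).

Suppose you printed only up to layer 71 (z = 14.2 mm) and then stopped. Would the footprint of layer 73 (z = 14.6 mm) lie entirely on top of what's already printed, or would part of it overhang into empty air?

Compare the two slices. At z = 14.2: the r=8.5 cylinder contributes a regular 24-gon of circumradius 8.5 (area = (24/2)·8.500²·sin(360°/24) = 224.40 mm²); the cube at (8, 14.5) is not intersected at this z (z outside [10.5, 14]); the 8×12 cube at (10, 9.5) contributes its full rectangle (area 96.00 mm²); Taking the first minus the rest: starting from the r=8.5 cylinder (224.40 mm²), the 8×12 cube at (10, 9.5) misses the remaining region (no effect) — area = 224.40 mm². At z = 14.6: the r=8.5 cylinder contributes a regular 24-gon of circumradius 8.5 (area = (24/2)·8.500²·sin(360°/24) = 224.40 mm²); the cube at (8, 14.5) does not reach this height (z outside [10.5, 14]); the cube at (10, 9.5) is present — its section is the full 8×12 rectangle (area 96.00 mm²); Subtracting the remaining from the first: starting from the r=8.5 cylinder (224.40 mm²), the 8×12 cube at (10, 9.5) misses the remaining region (no effect) — area = 224.40 mm². Checking containment: the cross-section at z = 14.6 is a subset of the cross-section at z = 14.2.

entirely on top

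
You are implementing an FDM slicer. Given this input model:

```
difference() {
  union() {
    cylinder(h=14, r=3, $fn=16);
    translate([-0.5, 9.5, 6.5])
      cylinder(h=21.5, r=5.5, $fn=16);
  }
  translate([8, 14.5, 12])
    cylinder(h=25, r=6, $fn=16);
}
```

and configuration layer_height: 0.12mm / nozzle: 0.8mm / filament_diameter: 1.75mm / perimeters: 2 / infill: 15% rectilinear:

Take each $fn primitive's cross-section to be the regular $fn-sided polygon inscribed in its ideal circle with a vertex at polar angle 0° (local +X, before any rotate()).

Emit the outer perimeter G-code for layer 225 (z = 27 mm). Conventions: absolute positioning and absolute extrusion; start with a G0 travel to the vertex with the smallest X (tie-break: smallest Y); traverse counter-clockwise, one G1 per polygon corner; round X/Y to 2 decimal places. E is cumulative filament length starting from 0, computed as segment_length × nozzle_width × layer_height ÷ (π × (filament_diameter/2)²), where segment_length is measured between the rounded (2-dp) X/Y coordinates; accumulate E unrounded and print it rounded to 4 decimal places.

At z = 27 mm: the cylinder is not intersected at this z (z outside [0, 14]); the r=5.5 cylinder at (-0.5, 9.5) gives a regular 16-gon of circumradius 5.5 (constant along its height); Taking the union: only the r=5.5 cylinder at (-0.5, 9.5) is present, so the union is just that shape — 1 connected region; the cylinder at (8, 14.5): section is a regular 16-gon, circumradius r=6; After the difference (first − rest): starting from that combined region, the r=6 cylinder at (8, 14.5) partially overlaps it — only the 5.63 mm² overlap (of its 110.21 mm²) is removed, clipping the outline — 1 connected region. The outline is a single polygon with 17 vertices. Extrusion per mm of travel: 0.8 × 0.12 / (π × 0.875²) = 0.039912. Accumulating E over each segment gives final E = 1.3690.

G0 X-6.00 Y9.50 Z27.00
G1 X-5.58 Y7.40 E0.0855
G1 X-4.39 Y5.61 E0.1713
G1 X-2.60 Y4.42 E0.2571
G1 X-0.50 Y4.00 E0.3425
G1 X1.60 Y4.42 E0.4280
G1 X3.39 Y5.61 E0.5138
G1 X4.58 Y7.40 E0.5996
G1 X4.99 Y9.44 E0.6826
G1 X3.76 Y10.26 E0.7416
G1 X2.46 Y12.20 E0.8348
G1 X2.04 Y14.29 E0.9199
G1 X1.60 Y14.58 E0.9410
G1 X-0.50 Y15.00 E1.0264
G1 X-2.60 Y14.58 E1.1119
G1 X-4.39 Y13.39 E1.1977
G1 X-5.58 Y11.60 E1.2835
G1 X-6.00 Y9.50 E1.3690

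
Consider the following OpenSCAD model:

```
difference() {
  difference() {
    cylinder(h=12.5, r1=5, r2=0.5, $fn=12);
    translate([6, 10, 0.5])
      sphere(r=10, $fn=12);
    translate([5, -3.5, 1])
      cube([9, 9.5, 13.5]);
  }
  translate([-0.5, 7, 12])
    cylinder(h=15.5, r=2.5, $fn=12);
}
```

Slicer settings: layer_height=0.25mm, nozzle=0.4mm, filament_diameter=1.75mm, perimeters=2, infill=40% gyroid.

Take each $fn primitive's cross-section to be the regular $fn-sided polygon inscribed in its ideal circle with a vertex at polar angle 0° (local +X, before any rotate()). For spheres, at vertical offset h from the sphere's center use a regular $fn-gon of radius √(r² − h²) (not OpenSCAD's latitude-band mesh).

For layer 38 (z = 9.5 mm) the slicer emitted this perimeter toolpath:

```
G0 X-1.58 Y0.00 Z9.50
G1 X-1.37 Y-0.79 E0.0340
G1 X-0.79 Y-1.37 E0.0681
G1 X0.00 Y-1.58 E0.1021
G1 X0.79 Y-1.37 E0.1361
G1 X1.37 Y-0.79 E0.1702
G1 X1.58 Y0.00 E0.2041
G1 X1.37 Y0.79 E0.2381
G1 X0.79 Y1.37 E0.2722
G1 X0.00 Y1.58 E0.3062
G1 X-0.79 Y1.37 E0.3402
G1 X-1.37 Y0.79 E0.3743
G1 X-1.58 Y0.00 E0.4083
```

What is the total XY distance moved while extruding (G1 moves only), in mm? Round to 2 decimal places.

Sum the Euclidean lengths of each G1 segment: total = 9.82 mm.

9.82 mm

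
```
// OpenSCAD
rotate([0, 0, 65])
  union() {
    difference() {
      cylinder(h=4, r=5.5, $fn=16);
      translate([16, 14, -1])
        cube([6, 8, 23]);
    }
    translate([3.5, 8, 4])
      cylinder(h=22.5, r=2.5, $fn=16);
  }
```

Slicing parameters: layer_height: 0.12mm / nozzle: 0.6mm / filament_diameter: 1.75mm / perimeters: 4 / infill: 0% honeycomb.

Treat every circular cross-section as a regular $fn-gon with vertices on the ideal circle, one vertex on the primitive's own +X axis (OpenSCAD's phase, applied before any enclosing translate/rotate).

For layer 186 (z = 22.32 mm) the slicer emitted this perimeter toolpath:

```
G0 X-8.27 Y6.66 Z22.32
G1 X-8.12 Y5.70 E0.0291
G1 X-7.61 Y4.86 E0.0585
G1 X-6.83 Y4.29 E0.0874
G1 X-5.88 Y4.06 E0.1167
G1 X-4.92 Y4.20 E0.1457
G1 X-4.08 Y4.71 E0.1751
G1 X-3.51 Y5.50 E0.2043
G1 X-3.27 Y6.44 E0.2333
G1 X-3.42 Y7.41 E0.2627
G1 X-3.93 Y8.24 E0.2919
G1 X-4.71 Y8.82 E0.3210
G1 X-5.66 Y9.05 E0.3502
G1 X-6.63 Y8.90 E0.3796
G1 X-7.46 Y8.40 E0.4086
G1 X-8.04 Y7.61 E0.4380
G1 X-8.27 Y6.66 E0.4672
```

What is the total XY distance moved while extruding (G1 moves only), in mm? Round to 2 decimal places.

15.61 mm

Sum the Euclidean lengths of each G1 segment: total = 15.61 mm.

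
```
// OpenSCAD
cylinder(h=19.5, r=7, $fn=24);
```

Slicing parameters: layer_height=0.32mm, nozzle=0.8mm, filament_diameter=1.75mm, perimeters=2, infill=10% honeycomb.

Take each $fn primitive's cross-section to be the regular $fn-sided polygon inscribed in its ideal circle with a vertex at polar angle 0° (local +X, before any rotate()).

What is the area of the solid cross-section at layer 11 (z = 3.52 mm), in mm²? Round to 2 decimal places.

At z = 3.52 mm: the r=7 cylinder contributes a regular 24-gon of circumradius 7 (area = (24/2)·7.000²·sin(360°/24) = 152.19 mm²). Overall, the cross-section is a single solid region. Net area = 152.19 mm².

152.19 mm²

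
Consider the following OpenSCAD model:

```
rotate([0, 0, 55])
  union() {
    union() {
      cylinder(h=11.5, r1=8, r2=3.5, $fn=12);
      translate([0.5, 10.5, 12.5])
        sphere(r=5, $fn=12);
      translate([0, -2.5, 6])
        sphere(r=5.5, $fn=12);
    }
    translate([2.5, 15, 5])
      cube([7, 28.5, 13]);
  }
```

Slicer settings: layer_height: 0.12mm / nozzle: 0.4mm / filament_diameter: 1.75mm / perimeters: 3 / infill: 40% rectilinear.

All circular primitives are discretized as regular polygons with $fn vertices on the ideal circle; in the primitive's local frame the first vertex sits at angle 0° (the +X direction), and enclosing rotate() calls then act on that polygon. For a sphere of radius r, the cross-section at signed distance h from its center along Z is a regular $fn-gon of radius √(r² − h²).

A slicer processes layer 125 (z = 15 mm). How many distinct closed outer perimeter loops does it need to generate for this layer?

At z = 15 mm: the cone is absent (z outside [0, 11.5]); the sphere at (0.5, 10.5): section is a regular 12-gon, circumradius = √(r²−h²) = √(5²−2.5²) = 4.330; the sphere at (0, -2.5) is absent (|z−center|=9.000 > r=5.5); Combining (union): only the r=5 sphere at (0.5, 10.5) is present, so the union is just that shape — 1 connected region; the cube at (2.5, 15) (footprint 7×28.5) is included at this height; Taking the union: the 2 present regions are separate (no shared area or edge), so areas and boundary lengths simply add and each stays a separate island — 2 connected regions; (rotated 55° about Z; rotation is an isometry so areas/perimeters/island counts are preserved). The result has 2 disconnected regions.

2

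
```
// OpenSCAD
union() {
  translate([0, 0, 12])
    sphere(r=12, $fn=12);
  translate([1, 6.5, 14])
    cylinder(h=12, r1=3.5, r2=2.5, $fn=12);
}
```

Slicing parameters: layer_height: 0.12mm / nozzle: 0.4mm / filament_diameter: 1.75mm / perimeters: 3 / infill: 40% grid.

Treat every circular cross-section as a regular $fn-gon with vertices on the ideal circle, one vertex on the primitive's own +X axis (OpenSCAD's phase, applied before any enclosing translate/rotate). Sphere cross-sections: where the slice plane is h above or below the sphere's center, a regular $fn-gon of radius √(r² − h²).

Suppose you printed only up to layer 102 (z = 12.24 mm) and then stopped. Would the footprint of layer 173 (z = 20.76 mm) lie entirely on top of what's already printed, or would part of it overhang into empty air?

Compare the two slices. At z = 12.24: the r=12 sphere slices to a regular 12-gon of circumradius 11.998 (√(r²−h²) with h=0.24 from center) (area = (12/2)·11.998²·sin(360°/12) = 431.83 mm²); the cone at (1, 6.5) is absent (z outside [14, 26]); Taking the union: only the r=12 sphere is present, so the union is just that shape — area = 431.83 mm². At z = 20.76: the r=12 sphere contributes a regular 12-gon of circumradius √(12²−8.76²) = 8.201 (area = (12/2)·8.201²·sin(360°/12) = 201.79 mm²); the cone at (1, 6.5) contributes a regular 12-gon of circumradius 2.937 (interpolated between r1=3.5 and r2=2.5 at t=0.563) (area = (12/2)·2.937²·sin(360°/12) = 25.87 mm²); Merging all regions: the regions partially overlap — summed areas 227.66 mm² minus the doubly-counted overlap 20.09 mm² gives 207.57 mm² — area = 207.57 mm². Checking containment: the cross-section at z = 20.76 is a subset of the cross-section at z = 12.24.

entirely on top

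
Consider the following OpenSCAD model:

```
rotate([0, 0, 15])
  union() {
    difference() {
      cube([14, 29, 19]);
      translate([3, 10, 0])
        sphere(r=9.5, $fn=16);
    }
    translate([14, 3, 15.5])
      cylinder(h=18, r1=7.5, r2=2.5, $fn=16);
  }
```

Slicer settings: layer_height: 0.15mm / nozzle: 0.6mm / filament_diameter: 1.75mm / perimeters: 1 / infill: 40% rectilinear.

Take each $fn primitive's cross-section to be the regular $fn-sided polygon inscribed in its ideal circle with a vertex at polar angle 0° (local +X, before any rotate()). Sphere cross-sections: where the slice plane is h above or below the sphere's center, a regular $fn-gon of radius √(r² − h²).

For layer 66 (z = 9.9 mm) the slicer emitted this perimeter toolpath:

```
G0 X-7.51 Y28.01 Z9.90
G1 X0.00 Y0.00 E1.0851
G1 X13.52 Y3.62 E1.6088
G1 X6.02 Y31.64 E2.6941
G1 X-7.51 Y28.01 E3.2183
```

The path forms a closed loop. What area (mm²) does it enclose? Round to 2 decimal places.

Apply the shoelace formula to the sequence of (X, Y) vertices; enclosed area = 406.11 mm².

406.11 mm²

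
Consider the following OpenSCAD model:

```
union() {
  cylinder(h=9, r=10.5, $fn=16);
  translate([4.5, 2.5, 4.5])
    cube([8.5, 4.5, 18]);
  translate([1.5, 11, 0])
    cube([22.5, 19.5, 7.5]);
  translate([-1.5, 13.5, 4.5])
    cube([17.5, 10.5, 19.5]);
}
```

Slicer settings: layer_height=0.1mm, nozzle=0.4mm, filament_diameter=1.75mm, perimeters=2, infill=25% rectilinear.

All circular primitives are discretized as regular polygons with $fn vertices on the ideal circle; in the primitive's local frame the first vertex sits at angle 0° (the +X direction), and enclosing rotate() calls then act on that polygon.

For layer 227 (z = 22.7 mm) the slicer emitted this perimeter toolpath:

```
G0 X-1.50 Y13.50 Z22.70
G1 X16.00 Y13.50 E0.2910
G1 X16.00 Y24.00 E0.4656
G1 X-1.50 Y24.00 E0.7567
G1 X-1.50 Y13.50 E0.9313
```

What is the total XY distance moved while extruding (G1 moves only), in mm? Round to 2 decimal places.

56.00 mm

Sum the Euclidean lengths of each G1 segment: total = 56.00 mm.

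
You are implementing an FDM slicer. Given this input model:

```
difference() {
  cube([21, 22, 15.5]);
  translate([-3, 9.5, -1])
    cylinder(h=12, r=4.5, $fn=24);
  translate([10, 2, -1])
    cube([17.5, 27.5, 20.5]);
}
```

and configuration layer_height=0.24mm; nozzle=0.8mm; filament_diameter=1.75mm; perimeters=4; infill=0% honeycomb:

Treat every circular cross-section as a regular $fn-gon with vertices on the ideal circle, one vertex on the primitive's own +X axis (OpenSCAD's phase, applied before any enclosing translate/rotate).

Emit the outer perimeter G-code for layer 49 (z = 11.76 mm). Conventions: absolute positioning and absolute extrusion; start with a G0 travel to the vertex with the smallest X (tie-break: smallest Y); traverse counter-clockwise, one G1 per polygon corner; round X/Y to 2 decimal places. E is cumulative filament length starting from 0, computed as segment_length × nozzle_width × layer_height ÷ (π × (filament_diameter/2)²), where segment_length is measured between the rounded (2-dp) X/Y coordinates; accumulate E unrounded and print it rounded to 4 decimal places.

At z = 11.76 mm: the cube is present — its section is the full 21×22 rectangle; the cylinder at (-3, 9.5) is not intersected at this z (z outside [-1, 11]); the cube at (10, 2) is present — its section is the full 17.5×27.5 rectangle; After the difference (first − rest): starting from the 21×22 cube, the 17.5×27.5 cube at (10, 2) partially overlaps it — only the 220.00 mm² overlap (of its 481.25 mm²) is removed, clipping the outline — 1 connected region. The outline is a single polygon with 6 vertices. Extrusion per mm of travel: 0.8 × 0.24 / (π × 0.875²) = 0.079824. Accumulating E over each segment gives final E = 6.8649.

G0 X0.00 Y0.00 Z11.76
G1 X21.00 Y0.00 E1.6763
G1 X21.00 Y2.00 E1.8360
G1 X10.00 Y2.00 E2.7140
G1 X10.00 Y22.00 E4.3105
G1 X0.00 Y22.00 E5.1088
G1 X0.00 Y0.00 E6.8649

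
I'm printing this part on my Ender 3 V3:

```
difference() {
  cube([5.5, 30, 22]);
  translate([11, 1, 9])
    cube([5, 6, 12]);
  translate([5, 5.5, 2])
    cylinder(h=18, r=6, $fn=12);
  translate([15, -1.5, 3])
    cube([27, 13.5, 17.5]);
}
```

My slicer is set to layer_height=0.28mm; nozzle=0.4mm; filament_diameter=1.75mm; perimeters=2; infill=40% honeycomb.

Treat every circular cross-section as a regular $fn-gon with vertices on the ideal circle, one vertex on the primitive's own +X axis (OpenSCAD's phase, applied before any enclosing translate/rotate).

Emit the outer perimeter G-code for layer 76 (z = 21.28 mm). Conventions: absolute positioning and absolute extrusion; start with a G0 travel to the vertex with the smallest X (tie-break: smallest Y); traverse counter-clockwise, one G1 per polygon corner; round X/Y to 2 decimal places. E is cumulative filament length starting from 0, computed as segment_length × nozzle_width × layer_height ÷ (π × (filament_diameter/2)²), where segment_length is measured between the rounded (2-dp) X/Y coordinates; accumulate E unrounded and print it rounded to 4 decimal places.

At z = 21.28 mm: the 5.5×30 cube contributes its full rectangle; the cube at (11, 1) is not intersected at this z (z outside [9, 21]); the cylinder at (5, 5.5) is absent (z outside [2, 20]); the cube at (15, -1.5) does not reach this height (z outside [3, 20.5]); Taking the first minus the rest: none of the subtracted shapes is present at this height, so the 5.5×30 cube is unchanged — 1 connected region. The outline is a single polygon with 4 vertices. Extrusion per mm of travel: 0.4 × 0.28 / (π × 0.875²) = 0.046564. Accumulating E over each segment gives final E = 3.3061.

G0 X0.00 Y0.00 Z21.28
G1 X5.50 Y0.00 E0.2561
G1 X5.50 Y30.00 E1.6530
G1 X0.00 Y30.00 E1.9091
G1 X0.00 Y0.00 E3.3061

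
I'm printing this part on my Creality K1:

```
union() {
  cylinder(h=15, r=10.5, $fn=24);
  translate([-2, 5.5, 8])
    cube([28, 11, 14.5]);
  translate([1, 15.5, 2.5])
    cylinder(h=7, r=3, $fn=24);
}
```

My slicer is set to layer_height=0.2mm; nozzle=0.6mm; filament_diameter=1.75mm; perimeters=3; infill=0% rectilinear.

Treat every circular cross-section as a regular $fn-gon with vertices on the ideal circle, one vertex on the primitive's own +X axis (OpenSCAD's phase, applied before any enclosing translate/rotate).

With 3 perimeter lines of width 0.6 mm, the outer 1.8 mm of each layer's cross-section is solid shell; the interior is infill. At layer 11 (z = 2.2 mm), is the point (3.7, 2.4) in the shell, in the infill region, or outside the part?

infill

At z = 2.2 mm: the r=10.5 cylinder gives a regular 24-gon of circumradius 10.5 (constant along its height); the cube at (-2, 5.5) does not reach this height (z outside [8, 22.5]); the cylinder at (1, 15.5) is not intersected at this z (z outside [2.5, 9.5]); Combining (union): only the r=10.5 cylinder is present, so the union is just that shape — 1 connected region. Overall, the cross-section is a single solid region. The nearest boundary edge runs (9.09, 5.25)→(7.42, 7.42); distance from the point to it = 6.01 mm. The point is inside the cross-section and 6.01 mm from the nearest boundary — more than the 1.8 mm shell width (3 × 0.6), so it's in the infill interior.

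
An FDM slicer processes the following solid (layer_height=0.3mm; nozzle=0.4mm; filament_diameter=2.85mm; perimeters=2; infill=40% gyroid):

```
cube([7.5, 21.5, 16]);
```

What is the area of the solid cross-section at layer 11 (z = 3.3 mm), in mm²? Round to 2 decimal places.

At z = 3.3 mm: the cube is present — its section is the full 7.5×21.5 rectangle (area 161.25 mm²). Overall, the cross-section is a single solid region. Net area = 161.25 mm².

161.25 mm²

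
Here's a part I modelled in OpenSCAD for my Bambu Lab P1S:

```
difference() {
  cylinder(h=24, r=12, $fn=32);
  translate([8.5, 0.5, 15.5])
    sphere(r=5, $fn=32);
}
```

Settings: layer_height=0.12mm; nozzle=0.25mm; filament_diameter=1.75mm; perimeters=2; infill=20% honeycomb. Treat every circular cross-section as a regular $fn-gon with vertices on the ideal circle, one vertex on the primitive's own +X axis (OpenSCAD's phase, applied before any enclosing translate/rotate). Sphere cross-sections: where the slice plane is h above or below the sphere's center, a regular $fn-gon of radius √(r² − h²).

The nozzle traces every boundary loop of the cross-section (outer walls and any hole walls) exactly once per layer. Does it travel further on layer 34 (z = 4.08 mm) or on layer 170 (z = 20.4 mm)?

Layer 34 (z = 4.08): the cylinder: section is a regular 32-gon, circumradius r=12 (perimeter = 2·32·12.000·sin(180°/32) = 75.28 mm); the sphere at (8.5, 0.5) is absent (|z−center|=11.420 > r=5); Subtracting the remaining from the first: none of the subtracted shapes is present at this height, so the r=12 cylinder is unchanged — boundary = 75.28 mm. So its perimeter = 75.28 mm. Layer 170 (z = 20.4): the r=12 cylinder gives a regular 32-gon of circumradius 12 (constant along its height) (perimeter = 2·32·12.000·sin(180°/32) = 75.28 mm); the r=5 sphere at (8.5, 0.5) contributes a regular 32-gon of circumradius √(5²−4.9²) = 0.995 (perimeter = 2·32·0.995·sin(180°/32) = 6.24 mm); Subtracting the remaining from the first: starting from the r=12 cylinder, the r=5 sphere at (8.5, 0.5) lies wholly inside it (removes its full 3.09 mm² and its 6.24 mm outline becomes a hole wall) — boundary (outer + 1 inner loop) = 81.52 mm. So its perimeter = 81.52 mm. Layer 170 is larger (81.52 vs 75.28 mm).

layer 170 (z = 20.4 mm)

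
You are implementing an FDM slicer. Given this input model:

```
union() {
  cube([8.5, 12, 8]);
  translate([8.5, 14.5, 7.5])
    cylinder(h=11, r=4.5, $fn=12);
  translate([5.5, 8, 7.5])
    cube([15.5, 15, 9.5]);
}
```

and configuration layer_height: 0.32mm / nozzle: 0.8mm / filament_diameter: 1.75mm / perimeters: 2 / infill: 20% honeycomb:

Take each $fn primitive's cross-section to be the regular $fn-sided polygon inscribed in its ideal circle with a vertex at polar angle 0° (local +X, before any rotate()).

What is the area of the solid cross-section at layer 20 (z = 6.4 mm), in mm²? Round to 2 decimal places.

At z = 6.4 mm: the 8.5×12 cube contributes its full rectangle (area 102.00 mm²); the cylinder at (8.5, 14.5) does not reach this height (z outside [7.5, 18.5]); the cube at (5.5, 8) does not reach this height (z outside [7.5, 17]); Combining (union): only the 8.5×12 cube is present, so the union is just that shape — area = 102.00 mm². Overall, the cross-section is a single solid region. Net area = 102.00 mm².

102.00 mm²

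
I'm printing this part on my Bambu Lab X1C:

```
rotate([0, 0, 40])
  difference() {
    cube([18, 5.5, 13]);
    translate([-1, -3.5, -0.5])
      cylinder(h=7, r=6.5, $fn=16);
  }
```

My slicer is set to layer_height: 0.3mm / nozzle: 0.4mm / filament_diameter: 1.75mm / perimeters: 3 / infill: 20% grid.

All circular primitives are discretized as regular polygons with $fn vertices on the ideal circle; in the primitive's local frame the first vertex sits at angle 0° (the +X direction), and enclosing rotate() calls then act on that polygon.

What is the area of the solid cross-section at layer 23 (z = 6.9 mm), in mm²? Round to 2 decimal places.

At z = 6.9 mm: the cube (footprint 18×5.5) is included at this height (area 99.00 mm²); the cylinder at (-1, -3.5) is absent (z outside [-0.5, 6.5]); Subtracting the remaining from the first: none of the subtracted shapes is present at this height, so the 18×5.5 cube is unchanged — area = 99.00 mm²; (rotated 40° about Z; rotation is an isometry so areas/perimeters/island counts are preserved). Overall, the cross-section is a single solid region. Net area = 99.00 mm².

99.00 mm²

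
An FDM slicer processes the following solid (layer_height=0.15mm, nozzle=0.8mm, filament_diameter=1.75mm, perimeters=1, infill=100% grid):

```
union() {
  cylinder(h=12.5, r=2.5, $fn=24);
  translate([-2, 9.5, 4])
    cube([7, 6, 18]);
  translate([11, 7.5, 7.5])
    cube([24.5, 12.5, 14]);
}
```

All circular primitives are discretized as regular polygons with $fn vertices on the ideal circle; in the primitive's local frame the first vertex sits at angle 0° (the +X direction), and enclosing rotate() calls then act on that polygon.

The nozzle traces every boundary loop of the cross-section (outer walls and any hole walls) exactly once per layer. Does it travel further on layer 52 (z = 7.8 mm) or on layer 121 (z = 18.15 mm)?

Layer 52 (z = 7.8): the r=2.5 cylinder gives a regular 24-gon of circumradius 2.5 (constant along its height) (perimeter = 2·24·2.500·sin(180°/24) = 15.66 mm); the cube at (-2, 9.5) (footprint 7×6) is included at this height (perimeter 26.00 mm); the 24.5×12.5 cube at (11, 7.5) contributes its full rectangle (perimeter 74.00 mm); Merging all regions: the 3 present regions are separate (no shared area or edge), so areas and boundary lengths simply add and each stays a separate island — boundary = 115.66 mm. So its perimeter = 115.66 mm. Layer 121 (z = 18.15): the cylinder is absent (z outside [0, 12.5]); the cube at (-2, 9.5) is present — its section is the full 7×6 rectangle (perimeter 26.00 mm); the 24.5×12.5 cube at (11, 7.5) contributes its full rectangle (perimeter 74.00 mm); Taking the union: the 2 present regions are separate (no shared area or edge), so areas and boundary lengths simply add and each stays a separate island — boundary = 100.00 mm. So its perimeter = 100.00 mm. Layer 52 is larger (115.66 vs 100.00 mm).

layer 52 (z = 7.8 mm)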